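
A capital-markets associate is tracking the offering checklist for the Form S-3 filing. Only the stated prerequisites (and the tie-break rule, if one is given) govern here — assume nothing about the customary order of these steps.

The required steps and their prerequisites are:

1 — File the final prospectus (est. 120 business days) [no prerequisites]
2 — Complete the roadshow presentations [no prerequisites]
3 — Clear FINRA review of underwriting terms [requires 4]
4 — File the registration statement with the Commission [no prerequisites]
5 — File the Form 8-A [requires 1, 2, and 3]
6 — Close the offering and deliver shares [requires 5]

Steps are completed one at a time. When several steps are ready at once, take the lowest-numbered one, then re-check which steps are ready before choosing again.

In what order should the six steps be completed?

Nothing is required for 1, 2 and 4. 1 has the earlier label → 1 first.
Now 2 and 4 have their prerequisites met. 2 has the earlier label, so 2 next.
That leaves 4 as the only ready step → 4.
3 needed 4, now all done → 3.
5 needed 1, 2 and 3, now all done → 5.
That leaves 6 as the only ready step → 6.

1, 2, 4, 3, 5, 6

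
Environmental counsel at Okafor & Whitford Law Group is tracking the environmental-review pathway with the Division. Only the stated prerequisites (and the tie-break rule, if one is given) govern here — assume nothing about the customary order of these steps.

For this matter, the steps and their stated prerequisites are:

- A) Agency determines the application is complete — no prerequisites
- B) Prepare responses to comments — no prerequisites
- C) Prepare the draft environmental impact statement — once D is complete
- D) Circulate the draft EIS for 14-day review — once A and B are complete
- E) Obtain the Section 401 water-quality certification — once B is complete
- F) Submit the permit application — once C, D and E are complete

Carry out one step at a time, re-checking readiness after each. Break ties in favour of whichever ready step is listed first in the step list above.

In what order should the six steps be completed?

A, B, D, C, E, F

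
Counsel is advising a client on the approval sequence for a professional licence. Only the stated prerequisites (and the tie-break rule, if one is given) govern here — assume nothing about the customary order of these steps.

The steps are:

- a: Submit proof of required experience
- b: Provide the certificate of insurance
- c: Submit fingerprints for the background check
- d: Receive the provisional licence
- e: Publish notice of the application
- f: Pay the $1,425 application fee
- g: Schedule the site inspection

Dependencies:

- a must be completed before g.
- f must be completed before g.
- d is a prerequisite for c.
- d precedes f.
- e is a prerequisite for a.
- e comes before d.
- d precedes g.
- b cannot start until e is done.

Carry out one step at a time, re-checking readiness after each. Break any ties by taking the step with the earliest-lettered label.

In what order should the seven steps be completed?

Only e has no prerequisites, so it is first.
Now a, b and d have their prerequisites met. a has the earlier label, so a next.
Now b and d have their prerequisites met. b has the earlier label, so b next.
Next only d has its prerequisites met → d.
Now c and f have their prerequisites met. c has the earlier label, so c next.
Next only f has its prerequisites met → f.
Next only g has its prerequisites met → g.

e a b d c f g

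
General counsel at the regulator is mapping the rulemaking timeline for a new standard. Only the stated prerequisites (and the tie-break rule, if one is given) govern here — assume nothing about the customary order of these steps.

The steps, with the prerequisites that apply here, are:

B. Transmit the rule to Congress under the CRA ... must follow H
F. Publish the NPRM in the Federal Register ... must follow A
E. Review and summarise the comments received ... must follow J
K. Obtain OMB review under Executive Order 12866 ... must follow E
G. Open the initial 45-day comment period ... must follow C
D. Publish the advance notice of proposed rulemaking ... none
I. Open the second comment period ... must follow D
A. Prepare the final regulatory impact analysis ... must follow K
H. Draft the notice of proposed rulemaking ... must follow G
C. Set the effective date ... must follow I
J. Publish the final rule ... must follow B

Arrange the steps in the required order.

Only D has no prerequisites, so it is first.
I is the only step now ready → I.
That leaves C as the only ready step → C.
G needed C, now all done → G.
H is the only step now ready → H.
B needed H, now all done → B.
Next only J has its prerequisites met → J.
E is the only step now ready → E.
K needed E, now all done → K.
That leaves A as the only ready step → A.
F needed A, now all done → F.

D I C G H B J E K A F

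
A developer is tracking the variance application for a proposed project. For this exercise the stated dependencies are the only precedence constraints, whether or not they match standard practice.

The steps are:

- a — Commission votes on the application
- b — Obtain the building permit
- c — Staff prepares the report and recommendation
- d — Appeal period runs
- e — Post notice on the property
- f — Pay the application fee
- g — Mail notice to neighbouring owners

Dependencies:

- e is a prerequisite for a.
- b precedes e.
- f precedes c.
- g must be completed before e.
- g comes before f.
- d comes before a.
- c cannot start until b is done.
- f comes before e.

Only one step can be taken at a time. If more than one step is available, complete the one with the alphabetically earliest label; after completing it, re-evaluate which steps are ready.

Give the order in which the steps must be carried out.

b, d, g, f, c, e, a

Nothing is required for b, d and g. b has the earlier label → b first.
d and g are both available; d has the earlier label → d.
g is the only step now ready → g.
f is the only step now ready → f.
c and e are both available; c has the earlier label → c.
e is the only step now ready → e.
That leaves a as the only ready step → a.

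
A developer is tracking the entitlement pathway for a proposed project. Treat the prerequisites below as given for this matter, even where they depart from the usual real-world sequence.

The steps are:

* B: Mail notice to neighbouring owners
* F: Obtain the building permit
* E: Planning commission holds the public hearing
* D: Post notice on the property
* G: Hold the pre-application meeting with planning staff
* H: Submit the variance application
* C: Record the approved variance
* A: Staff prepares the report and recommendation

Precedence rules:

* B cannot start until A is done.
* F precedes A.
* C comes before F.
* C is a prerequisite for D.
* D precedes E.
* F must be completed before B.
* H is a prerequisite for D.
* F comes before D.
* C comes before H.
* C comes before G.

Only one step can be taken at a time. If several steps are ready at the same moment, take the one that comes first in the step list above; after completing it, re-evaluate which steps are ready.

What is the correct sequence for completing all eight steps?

C, F, G, H, D, E, A, B

Only C has no prerequisites, so it is first.
F, G and H are all available; F is listed earlier → F.
A now also ready, so the ready set is {G, H, A}; G is listed earlier → G.
Ready: H and A. H is listed earlier → H.
D now also ready, so the ready set is {D, A}; D is listed earlier → D.
E now also ready, so the ready set is {E, A}; E is listed earlier → E.
A needed F, now all done → A.
Next only B has its prerequisites met → B.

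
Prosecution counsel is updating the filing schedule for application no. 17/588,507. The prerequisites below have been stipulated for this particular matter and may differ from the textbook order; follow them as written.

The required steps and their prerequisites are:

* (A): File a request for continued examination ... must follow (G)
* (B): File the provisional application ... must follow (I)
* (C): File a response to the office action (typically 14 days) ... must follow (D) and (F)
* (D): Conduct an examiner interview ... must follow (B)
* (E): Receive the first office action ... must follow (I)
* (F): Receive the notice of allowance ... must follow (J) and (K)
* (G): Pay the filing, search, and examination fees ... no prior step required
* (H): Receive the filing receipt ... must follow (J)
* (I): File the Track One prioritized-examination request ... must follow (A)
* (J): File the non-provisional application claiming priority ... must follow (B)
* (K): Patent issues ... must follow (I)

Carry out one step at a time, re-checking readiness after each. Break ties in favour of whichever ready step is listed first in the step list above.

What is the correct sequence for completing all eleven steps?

(G) has no prerequisites → (G) first.
Next only (A) has its prerequisites met → (A).
(I) is the only step now ready → (I).
(B), (E) and (K) are all available; (B) is listed earlier → (B).
(D) and (J) now also ready, so the ready set is {(D), (E), (J), (K)}; (D) is listed earlier → (D).
Ready: (E), (J) and (K). (E) is listed earlier → (E).
(J) and (K) are both available; (J) is listed earlier → (J).
Ready: (H) and (K). (H) is listed earlier → (H).
Next only (K) has its prerequisites met → (K).
Next only (F) has its prerequisites met → (F).
(C) needed (D) and (F), now all done → (C).

(G) → (A) → (I) → (B) → (D) → (E) → (J) → (H) → (K) → (F) → (C)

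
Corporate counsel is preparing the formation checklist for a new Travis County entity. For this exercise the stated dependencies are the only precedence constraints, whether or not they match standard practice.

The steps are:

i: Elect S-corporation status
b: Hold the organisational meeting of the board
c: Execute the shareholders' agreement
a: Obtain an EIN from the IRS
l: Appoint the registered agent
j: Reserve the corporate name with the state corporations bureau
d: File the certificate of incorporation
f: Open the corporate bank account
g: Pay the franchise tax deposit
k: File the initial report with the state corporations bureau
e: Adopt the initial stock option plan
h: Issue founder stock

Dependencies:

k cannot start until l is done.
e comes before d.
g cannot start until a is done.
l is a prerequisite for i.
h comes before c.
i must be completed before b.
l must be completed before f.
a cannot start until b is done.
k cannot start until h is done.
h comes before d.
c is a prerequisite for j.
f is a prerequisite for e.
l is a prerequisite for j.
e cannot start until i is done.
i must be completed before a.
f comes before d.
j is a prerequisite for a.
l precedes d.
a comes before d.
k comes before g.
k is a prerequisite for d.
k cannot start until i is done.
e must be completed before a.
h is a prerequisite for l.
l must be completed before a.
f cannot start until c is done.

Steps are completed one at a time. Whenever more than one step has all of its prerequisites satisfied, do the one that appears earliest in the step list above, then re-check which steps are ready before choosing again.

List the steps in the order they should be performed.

h, c, l, i, b, j, f, k, e, a, d, g

Only h has no prerequisites, so it is first.
Now c and l have their prerequisites met. c is listed earlier, so c next.
l is the only step now ready → l.
Now i, j and f have their prerequisites met. i is listed earlier, so i next.
Now b, j, f and k have their prerequisites met. b is listed earlier, so b next.
Now j, f and k have their prerequisites met. j is listed earlier, so j next.
f and k are both available; f is listed earlier → f.
e now also ready, so the ready set is {k, e}; k is listed earlier → k.
e is the only step now ready → e.
That leaves a as the only ready step → a.
Now d and g have their prerequisites met. d is listed earlier, so d next.
That leaves g as the only ready step → g.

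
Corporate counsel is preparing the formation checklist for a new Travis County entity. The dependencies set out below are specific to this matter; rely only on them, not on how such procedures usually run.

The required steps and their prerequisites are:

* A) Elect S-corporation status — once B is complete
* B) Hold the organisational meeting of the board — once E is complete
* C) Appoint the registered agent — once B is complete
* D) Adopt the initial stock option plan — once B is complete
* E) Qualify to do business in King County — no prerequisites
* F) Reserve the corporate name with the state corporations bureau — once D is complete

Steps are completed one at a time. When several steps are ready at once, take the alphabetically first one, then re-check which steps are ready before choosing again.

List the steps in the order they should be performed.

E → B → A → C → D → F

E is the only step with nothing outstanding, so it goes first.
That leaves B as the only ready step → B.
A, C and D are all available; A has the earlier label → A.
C and D are both available; C has the earlier label → C.
D needed B, now all done → D.
F needed D, now all done → F.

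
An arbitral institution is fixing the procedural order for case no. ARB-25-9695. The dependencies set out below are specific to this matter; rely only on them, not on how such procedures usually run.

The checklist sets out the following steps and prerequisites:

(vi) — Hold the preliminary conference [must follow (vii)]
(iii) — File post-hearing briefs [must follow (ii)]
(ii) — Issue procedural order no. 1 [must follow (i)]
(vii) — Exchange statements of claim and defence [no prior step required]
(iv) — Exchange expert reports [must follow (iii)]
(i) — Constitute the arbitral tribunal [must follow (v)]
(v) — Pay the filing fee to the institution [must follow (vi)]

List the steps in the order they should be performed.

(vii) (vi) (v) (i) (ii) (iii) (iv)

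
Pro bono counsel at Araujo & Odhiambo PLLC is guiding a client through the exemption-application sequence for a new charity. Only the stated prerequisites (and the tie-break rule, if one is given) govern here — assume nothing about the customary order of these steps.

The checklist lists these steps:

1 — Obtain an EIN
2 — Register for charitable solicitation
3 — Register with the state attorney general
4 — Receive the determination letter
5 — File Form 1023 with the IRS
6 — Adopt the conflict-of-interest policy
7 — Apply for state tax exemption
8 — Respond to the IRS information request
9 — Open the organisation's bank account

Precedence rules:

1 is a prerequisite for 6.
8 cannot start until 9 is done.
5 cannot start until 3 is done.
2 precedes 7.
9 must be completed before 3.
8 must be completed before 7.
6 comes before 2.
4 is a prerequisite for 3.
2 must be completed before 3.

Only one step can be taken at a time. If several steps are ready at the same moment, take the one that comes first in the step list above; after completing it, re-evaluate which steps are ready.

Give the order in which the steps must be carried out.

Nothing is required for 1, 4 and 9. 1 is listed earlier → 1 first.
6 now also ready, so the ready set is {4, 6, 9}; 4 is listed earlier → 4.
6 and 9 are both available; 6 is listed earlier → 6.
2 now also ready, so the ready set is {2, 9}; 2 is listed earlier → 2.
9 is the only step now ready → 9.
3 and 8 are both available; 3 is listed earlier → 3.
5 now also ready, so the ready set is {5, 8}; 5 is listed earlier → 5.
That leaves 8 as the only ready step → 8.
Next only 7 has its prerequisites met → 7.

1 → 4 → 6 → 2 → 9 → 3 → 5 → 8 → 7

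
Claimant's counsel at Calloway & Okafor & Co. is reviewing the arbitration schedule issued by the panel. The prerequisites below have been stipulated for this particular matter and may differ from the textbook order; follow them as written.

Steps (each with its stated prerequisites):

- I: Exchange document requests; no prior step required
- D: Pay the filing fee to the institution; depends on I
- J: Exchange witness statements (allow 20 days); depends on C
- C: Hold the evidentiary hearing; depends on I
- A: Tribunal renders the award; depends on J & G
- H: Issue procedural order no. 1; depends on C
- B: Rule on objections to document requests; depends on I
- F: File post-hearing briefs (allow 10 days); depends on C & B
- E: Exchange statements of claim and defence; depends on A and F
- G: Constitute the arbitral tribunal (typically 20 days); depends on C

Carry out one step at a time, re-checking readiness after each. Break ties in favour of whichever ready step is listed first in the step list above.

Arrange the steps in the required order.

I has no prerequisites → I first.
D, C and B are all available; D is listed earlier → D.
Now C and B have their prerequisites met. C is listed earlier, so C next.
J, H and G now also ready, so the ready set is {J, H, B, G}; J is listed earlier → J.
Now H, B and G have their prerequisites met. H is listed earlier, so H next.
Now B and G have their prerequisites met. B is listed earlier, so B next.
Now F and G have their prerequisites met. F is listed earlier, so F next.
G needed C, now all done → G.
A is the only step now ready → A.
Next only E has its prerequisites met → E.

I D C J H B F G A E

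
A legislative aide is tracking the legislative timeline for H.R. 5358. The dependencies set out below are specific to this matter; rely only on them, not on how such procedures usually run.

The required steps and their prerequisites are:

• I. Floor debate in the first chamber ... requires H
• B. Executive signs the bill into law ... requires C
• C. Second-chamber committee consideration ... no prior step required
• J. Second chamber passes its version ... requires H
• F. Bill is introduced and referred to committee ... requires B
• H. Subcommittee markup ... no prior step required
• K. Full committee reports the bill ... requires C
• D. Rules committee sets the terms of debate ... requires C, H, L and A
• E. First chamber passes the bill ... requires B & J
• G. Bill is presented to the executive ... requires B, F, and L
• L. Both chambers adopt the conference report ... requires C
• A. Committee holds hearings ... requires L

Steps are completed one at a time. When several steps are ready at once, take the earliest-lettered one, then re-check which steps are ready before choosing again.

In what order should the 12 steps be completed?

C, B, F, H, I, J, E, K, L, A, D, G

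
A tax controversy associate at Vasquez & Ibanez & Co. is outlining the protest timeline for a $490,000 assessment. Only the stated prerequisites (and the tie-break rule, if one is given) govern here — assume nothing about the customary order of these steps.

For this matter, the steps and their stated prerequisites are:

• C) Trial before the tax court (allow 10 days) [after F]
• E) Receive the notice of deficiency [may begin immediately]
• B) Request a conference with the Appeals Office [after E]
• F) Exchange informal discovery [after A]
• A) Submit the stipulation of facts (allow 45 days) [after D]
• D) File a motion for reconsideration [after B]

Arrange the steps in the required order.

E, B, D, A, F, C

E has no prerequisites → E first.
B needed E, now all done → B.
That leaves D as the only ready step → D.
A needed D, now all done → A.
F needed A, now all done → F.
C is the only step now ready → C.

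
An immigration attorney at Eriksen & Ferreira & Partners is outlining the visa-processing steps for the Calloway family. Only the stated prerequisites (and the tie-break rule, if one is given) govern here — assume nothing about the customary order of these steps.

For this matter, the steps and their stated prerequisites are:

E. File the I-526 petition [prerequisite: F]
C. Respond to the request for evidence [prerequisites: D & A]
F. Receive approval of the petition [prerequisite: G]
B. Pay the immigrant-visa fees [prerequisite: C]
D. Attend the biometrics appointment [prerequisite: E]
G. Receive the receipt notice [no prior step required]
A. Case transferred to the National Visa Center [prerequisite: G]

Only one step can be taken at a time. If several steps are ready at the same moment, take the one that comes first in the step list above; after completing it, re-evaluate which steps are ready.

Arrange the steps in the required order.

G is the only step with nothing outstanding, so it goes first.
F and A are both available; F is listed earlier → F.
E and A are both available; E is listed earlier → E.
D now also ready, so the ready set is {D, A}; D is listed earlier → D.
A is the only step now ready → A.
C is the only step now ready → C.
Next only B has its prerequisites met → B.

G, F, E, D, A, C, B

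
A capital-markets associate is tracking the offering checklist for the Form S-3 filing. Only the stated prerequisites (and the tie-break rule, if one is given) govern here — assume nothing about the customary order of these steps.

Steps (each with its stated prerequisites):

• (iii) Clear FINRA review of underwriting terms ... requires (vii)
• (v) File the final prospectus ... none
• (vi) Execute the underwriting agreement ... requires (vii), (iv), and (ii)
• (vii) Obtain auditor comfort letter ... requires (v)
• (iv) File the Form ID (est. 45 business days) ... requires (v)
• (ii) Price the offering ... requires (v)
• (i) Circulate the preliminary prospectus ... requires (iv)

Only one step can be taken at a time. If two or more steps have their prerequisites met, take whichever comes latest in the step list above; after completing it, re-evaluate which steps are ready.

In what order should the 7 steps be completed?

(v) is the only step with nothing outstanding, so it goes first.
(ii), (iv) and (vii) are all available; (ii) is listed later → (ii).
(iv) and (vii) are both available; (iv) is listed later → (iv).
(i) now also ready, so the ready set is {(i), (vii)}; (i) is listed later → (i).
(vii) needed (v), now all done → (vii).
(vi) and (iii) are both available; (vi) is listed later → (vi).
(iii) needed (vii), now all done → (iii).

(v) (ii) (iv) (i) (vii) (vi) (iii)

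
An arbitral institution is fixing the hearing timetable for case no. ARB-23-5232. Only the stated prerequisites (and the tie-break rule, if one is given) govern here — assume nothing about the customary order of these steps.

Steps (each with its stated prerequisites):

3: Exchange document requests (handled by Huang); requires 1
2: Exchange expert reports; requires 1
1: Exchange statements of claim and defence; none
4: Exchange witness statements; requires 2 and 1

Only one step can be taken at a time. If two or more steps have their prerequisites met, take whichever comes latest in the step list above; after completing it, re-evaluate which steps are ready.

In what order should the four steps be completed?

1 2 4 3

1 has no prerequisites → 1 first.
Ready: 2 and 3. 2 is listed later → 2.
4 now also ready, so the ready set is {4, 3}; 4 is listed later → 4.
3 needed 1, now all done → 3.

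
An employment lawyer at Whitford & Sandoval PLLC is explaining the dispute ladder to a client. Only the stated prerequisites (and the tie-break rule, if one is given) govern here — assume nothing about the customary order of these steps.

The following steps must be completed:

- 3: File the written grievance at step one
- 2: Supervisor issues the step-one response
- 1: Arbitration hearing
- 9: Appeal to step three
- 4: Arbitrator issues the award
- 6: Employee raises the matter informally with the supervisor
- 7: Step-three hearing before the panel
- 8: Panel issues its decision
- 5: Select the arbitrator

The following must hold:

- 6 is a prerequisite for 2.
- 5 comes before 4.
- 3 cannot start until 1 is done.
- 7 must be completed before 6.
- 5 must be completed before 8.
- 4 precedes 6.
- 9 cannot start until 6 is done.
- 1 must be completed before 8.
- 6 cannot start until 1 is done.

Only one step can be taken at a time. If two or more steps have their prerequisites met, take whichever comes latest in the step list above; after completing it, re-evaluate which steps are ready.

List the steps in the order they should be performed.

5 → 7 → 4 → 1 → 8 → 6 → 9 → 2 → 3

Nothing is required for 5, 7 and 1. 5 is listed later → 5 first.
4 now also ready, so the ready set is {7, 4, 1}; 7 is listed later → 7.
Now 4 and 1 have their prerequisites met. 4 is listed later, so 4 next.
That leaves 1 as the only ready step → 1.
Now 8, 6 and 3 have their prerequisites met. 8 is listed later, so 8 next.
Ready: 6 and 3. 6 is listed later → 6.
9 and 2 now also ready, so the ready set is {9, 2, 3}; 9 is listed later → 9.
2 and 3 are both available; 2 is listed later → 2.
That leaves 3 as the only ready step → 3.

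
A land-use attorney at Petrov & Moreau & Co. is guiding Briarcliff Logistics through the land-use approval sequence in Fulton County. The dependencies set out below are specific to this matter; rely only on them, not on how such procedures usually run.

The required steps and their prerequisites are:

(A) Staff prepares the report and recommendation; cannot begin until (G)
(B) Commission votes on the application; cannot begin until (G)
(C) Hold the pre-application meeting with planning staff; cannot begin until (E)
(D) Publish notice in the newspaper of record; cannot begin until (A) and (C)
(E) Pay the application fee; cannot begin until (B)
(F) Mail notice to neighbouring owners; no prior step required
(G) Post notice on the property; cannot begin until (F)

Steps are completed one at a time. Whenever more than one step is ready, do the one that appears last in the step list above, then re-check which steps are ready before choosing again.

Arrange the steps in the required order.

(F) has no prerequisites → (F) first.
Next only (G) has its prerequisites met → (G).
(B) and (A) are both available; (B) is listed later → (B).
Ready: (E) and (A). (E) is listed later → (E).
(C) now also ready, so the ready set is {(C), (A)}; (C) is listed later → (C).
(A) needed (G), now all done → (A).
(D) is the only step now ready → (D).

(F) (G) (B) (E) (C) (A) (D)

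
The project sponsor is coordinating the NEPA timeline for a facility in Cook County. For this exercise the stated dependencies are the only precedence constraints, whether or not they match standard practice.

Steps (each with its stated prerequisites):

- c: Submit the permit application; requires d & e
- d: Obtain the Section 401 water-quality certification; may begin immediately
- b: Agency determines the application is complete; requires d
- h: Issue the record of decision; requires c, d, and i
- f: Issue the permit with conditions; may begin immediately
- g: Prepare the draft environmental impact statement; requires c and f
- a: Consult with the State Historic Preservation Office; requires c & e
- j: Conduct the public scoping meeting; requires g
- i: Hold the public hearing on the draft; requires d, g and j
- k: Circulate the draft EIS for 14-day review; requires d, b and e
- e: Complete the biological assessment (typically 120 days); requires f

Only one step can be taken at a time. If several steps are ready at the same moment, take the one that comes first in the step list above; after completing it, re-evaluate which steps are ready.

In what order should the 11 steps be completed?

d and f have no prerequisites; d is listed earlier, so d is first.
b now also ready, so the ready set is {b, f}; b is listed earlier → b.
Next only f has its prerequisites met → f.
e is the only step now ready → e.
Now c and k have their prerequisites met. c is listed earlier, so c next.
Now g, a and k have their prerequisites met. g is listed earlier, so g next.
Now a, j and k have their prerequisites met. a is listed earlier, so a next.
j and k are both available; j is listed earlier → j.
i now also ready, so the ready set is {i, k}; i is listed earlier → i.
h now also ready, so the ready set is {h, k}; h is listed earlier → h.
That leaves k as the only ready step → k.

d, b, f, e, c, g, a, j, i, h, k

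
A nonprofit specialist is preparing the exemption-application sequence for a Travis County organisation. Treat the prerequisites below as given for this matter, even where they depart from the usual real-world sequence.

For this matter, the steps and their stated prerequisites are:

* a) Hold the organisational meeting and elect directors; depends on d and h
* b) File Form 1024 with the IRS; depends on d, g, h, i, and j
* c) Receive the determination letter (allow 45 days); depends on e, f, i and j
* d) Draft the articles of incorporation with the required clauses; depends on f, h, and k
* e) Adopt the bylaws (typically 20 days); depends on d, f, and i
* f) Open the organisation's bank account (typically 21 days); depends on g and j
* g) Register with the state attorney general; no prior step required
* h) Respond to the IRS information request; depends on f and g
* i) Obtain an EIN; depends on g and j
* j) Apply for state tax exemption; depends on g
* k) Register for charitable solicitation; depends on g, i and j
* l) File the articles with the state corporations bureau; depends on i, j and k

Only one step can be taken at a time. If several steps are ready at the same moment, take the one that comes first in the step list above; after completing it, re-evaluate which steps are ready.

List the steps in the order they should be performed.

g has no prerequisites → g first.
j is the only step now ready → j.
f and i are both available; f is listed earlier → f.
Now h and i have their prerequisites met. h is listed earlier, so h next.
i is the only step now ready → i.
k needed g, i and j, now all done → k.
Now d and l have their prerequisites met. d is listed earlier, so d next.
a, b and e now also ready, so the ready set is {a, b, e, l}; a is listed earlier → a.
b, e and l are all available; b is listed earlier → b.
Now e and l have their prerequisites met. e is listed earlier, so e next.
c and l are both available; c is listed earlier → c.
That leaves l as the only ready step → l.

g j f h i k d a b e c l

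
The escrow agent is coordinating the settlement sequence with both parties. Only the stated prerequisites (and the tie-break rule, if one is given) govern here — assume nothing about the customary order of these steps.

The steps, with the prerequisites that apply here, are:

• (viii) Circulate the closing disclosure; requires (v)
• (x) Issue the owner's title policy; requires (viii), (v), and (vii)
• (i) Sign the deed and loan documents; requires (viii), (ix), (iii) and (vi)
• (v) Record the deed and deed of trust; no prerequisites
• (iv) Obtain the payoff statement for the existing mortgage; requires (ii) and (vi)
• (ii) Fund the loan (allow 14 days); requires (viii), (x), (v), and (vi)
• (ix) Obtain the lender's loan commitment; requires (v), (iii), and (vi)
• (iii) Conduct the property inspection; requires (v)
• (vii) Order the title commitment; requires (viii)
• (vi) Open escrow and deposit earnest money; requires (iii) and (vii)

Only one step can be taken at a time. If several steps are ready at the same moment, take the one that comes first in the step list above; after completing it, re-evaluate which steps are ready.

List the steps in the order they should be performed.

(v), (viii), (iii), (vii), (x), (vi), (ii), (iv), (ix), (i)

(v) has no prerequisites → (v) first.
Now (viii) and (iii) have their prerequisites met. (viii) is listed earlier, so (viii) next.
Ready: (iii) and (vii). (iii) is listed earlier → (iii).
(vii) needed (viii), now all done → (vii).
Now (x) and (vi) have their prerequisites met. (x) is listed earlier, so (x) next.
(vi) needed (iii) and (vii), now all done → (vi).
Now (ii) and (ix) have their prerequisites met. (ii) is listed earlier, so (ii) next.
(iv) and (ix) are both available; (iv) is listed earlier → (iv).
Next only (ix) has its prerequisites met → (ix).
Next only (i) has its prerequisites met → (i).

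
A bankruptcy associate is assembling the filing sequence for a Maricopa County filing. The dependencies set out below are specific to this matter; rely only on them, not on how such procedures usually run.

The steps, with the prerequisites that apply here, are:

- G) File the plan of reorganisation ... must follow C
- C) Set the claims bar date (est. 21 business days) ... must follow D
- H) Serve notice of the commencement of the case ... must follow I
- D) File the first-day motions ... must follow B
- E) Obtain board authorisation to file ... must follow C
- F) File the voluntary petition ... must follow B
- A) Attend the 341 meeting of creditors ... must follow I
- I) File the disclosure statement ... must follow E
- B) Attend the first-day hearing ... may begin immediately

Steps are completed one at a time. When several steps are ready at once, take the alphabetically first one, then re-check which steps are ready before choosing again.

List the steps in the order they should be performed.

Only B has no prerequisites, so it is first.
Ready: D and F. D has the earlier label → D.
C now also ready, so the ready set is {C, F}; C has the earlier label → C.
E, F and G are all available; E has the earlier label → E.
Now F, G and I have their prerequisites met. F has the earlier label, so F next.
Ready: G and I. G has the earlier label → G.
That leaves I as the only ready step → I.
A and H are both available; A has the earlier label → A.
Next only H has its prerequisites met → H.

B D C E F G I A H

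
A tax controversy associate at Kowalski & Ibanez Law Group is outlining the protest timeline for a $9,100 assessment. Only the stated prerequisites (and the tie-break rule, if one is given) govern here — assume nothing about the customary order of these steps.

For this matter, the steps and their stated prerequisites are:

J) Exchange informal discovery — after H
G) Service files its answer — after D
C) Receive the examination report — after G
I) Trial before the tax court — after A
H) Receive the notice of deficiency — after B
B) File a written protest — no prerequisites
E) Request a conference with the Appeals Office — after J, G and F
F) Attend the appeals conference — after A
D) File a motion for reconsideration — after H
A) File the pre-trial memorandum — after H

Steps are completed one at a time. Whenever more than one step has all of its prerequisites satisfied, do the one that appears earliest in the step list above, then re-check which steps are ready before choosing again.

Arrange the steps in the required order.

B H J D G C A I F E

B is the only step with nothing outstanding, so it goes first.
H is the only step now ready → H.
Ready: J, D and A. J is listed earlier → J.
D and A are both available; D is listed earlier → D.
G and A are both available; G is listed earlier → G.
C and A are both available; C is listed earlier → C.
Next only A has its prerequisites met → A.
Now I and F have their prerequisites met. I is listed earlier, so I next.
F is the only step now ready → F.
E needed J, G and F, now all done → E.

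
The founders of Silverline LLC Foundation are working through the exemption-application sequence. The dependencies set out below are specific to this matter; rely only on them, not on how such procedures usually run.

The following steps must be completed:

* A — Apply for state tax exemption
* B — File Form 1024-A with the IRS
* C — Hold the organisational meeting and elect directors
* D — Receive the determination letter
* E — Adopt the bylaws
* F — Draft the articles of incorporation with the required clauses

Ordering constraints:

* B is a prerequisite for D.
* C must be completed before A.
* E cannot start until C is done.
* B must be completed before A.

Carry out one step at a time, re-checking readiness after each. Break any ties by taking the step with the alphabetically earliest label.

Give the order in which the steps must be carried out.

B C A D E F

B, C and F have no prerequisites; B has the earlier label, so B is first.
D now also ready, so the ready set is {C, D, F}; C has the earlier label → C.
Now A, D, E and F have their prerequisites met. A has the earlier label, so A next.
Ready: D, E and F. D has the earlier label → D.
Now E and F have their prerequisites met. E has the earlier label, so E next.
Next only F has its prerequisites met → F.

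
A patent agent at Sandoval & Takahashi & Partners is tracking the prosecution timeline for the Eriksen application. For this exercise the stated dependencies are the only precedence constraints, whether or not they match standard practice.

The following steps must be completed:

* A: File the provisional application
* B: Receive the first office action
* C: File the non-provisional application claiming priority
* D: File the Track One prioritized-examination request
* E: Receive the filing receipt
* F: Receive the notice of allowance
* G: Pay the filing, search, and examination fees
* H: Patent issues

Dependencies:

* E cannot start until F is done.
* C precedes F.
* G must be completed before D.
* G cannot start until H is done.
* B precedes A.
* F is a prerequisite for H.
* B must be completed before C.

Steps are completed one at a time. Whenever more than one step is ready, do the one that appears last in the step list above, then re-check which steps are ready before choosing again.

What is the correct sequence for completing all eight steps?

B → C → F → H → G → E → D → A

B is the only step with nothing outstanding, so it goes first.
Ready: C and A. C is listed later → C.
Ready: F and A. F is listed later → F.
Now H, E and A have their prerequisites met. H is listed later, so H next.
Now G, E and A have their prerequisites met. G is listed later, so G next.
E, D and A are all available; E is listed later → E.
D and A are both available; D is listed later → D.
Next only A has its prerequisites met → A.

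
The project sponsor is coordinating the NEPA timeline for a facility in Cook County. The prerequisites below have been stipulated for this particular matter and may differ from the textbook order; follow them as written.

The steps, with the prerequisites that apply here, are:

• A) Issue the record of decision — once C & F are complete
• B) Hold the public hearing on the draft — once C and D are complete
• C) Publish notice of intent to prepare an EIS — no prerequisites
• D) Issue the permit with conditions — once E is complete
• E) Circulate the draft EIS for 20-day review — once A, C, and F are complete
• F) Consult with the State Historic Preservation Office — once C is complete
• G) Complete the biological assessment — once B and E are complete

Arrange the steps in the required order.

C has no prerequisites → C first.
That leaves F as the only ready step → F.
A needed C and F, now all done → A.
That leaves E as the only ready step → E.
Next only D has its prerequisites met → D.
B needed C and D, now all done → B.
G needed B and E, now all done → G.

C → F → A → E → D → B → G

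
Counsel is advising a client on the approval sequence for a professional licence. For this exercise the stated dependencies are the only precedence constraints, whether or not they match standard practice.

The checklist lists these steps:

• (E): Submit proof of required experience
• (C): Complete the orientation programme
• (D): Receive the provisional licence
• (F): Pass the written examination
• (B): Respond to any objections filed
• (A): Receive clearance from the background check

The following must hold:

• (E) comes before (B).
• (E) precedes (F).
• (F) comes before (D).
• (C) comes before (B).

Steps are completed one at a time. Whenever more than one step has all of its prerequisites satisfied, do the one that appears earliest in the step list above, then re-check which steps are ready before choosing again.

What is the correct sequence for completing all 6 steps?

Nothing is required for (E), (C) and (A). (E) is listed earlier → (E) first.
(C), (F) and (A) are all available; (C) is listed earlier → (C).
Now (F), (B) and (A) have their prerequisites met. (F) is listed earlier, so (F) next.
(D) now also ready, so the ready set is {(D), (B), (A)}; (D) is listed earlier → (D).
(B) and (A) are both available; (B) is listed earlier → (B).
(A) is the only step now ready → (A).

(E) → (C) → (F) → (D) → (B) → (A)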